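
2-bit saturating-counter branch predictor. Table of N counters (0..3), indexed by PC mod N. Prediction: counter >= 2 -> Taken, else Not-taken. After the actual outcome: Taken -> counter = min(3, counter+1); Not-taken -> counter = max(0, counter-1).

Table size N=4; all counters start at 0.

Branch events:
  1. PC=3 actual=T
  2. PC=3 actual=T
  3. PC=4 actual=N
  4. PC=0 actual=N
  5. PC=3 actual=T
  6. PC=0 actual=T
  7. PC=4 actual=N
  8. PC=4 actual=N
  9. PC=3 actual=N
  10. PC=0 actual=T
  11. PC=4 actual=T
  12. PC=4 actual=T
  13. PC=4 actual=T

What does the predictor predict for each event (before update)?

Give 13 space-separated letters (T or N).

Ev 1: PC=3 idx=3 pred=N actual=T -> ctr[3]=1
Ev 2: PC=3 idx=3 pred=N actual=T -> ctr[3]=2
Ev 3: PC=4 idx=0 pred=N actual=N -> ctr[0]=0
Ev 4: PC=0 idx=0 pred=N actual=N -> ctr[0]=0
Ev 5: PC=3 idx=3 pred=T actual=T -> ctr[3]=3
Ev 6: PC=0 idx=0 pred=N actual=T -> ctr[0]=1
Ev 7: PC=4 idx=0 pred=N actual=N -> ctr[0]=0
Ev 8: PC=4 idx=0 pred=N actual=N -> ctr[0]=0
Ev 9: PC=3 idx=3 pred=T actual=N -> ctr[3]=2
Ev 10: PC=0 idx=0 pred=N actual=T -> ctr[0]=1
Ev 11: PC=4 idx=0 pred=N actual=T -> ctr[0]=2
Ev 12: PC=4 idx=0 pred=T actual=T -> ctr[0]=3
Ev 13: PC=4 idx=0 pred=T actual=T -> ctr[0]=3

Answer: N N N N T N N N T N N T T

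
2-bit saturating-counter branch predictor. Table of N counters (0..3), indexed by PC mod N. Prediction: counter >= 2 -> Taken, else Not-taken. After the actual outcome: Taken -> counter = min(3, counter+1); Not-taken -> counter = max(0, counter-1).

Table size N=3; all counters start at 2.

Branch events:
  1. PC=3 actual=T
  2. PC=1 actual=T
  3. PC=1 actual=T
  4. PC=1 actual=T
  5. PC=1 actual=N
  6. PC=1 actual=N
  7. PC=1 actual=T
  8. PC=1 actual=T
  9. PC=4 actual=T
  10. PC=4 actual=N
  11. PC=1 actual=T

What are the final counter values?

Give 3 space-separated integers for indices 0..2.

Ev 1: PC=3 idx=0 pred=T actual=T -> ctr[0]=3
Ev 2: PC=1 idx=1 pred=T actual=T -> ctr[1]=3
Ev 3: PC=1 idx=1 pred=T actual=T -> ctr[1]=3
Ev 4: PC=1 idx=1 pred=T actual=T -> ctr[1]=3
Ev 5: PC=1 idx=1 pred=T actual=N -> ctr[1]=2
Ev 6: PC=1 idx=1 pred=T actual=N -> ctr[1]=1
Ev 7: PC=1 idx=1 pred=N actual=T -> ctr[1]=2
Ev 8: PC=1 idx=1 pred=T actual=T -> ctr[1]=3
Ev 9: PC=4 idx=1 pred=T actual=T -> ctr[1]=3
Ev 10: PC=4 idx=1 pred=T actual=N -> ctr[1]=2
Ev 11: PC=1 idx=1 pred=T actual=T -> ctr[1]=3

Answer: 3 3 2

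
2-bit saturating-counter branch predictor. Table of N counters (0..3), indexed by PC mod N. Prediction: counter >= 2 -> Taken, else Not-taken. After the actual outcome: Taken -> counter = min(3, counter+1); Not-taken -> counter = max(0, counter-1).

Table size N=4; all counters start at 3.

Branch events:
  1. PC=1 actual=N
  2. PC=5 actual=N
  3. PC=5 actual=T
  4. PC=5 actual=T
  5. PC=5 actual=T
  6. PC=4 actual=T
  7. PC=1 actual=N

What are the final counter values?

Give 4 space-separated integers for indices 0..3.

Answer: 3 2 3 3

Derivation:
Ev 1: PC=1 idx=1 pred=T actual=N -> ctr[1]=2
Ev 2: PC=5 idx=1 pred=T actual=N -> ctr[1]=1
Ev 3: PC=5 idx=1 pred=N actual=T -> ctr[1]=2
Ev 4: PC=5 idx=1 pred=T actual=T -> ctr[1]=3
Ev 5: PC=5 idx=1 pred=T actual=T -> ctr[1]=3
Ev 6: PC=4 idx=0 pred=T actual=T -> ctr[0]=3
Ev 7: PC=1 idx=1 pred=T actual=N -> ctr[1]=2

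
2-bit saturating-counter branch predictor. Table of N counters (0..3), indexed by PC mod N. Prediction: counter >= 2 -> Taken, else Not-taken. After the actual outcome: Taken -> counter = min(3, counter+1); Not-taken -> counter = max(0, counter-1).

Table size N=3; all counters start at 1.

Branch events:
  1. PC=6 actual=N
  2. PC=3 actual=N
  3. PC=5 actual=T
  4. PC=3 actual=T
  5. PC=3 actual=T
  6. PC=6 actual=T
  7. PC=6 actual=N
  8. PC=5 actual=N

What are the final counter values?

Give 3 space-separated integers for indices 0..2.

Ev 1: PC=6 idx=0 pred=N actual=N -> ctr[0]=0
Ev 2: PC=3 idx=0 pred=N actual=N -> ctr[0]=0
Ev 3: PC=5 idx=2 pred=N actual=T -> ctr[2]=2
Ev 4: PC=3 idx=0 pred=N actual=T -> ctr[0]=1
Ev 5: PC=3 idx=0 pred=N actual=T -> ctr[0]=2
Ev 6: PC=6 idx=0 pred=T actual=T -> ctr[0]=3
Ev 7: PC=6 idx=0 pred=T actual=N -> ctr[0]=2
Ev 8: PC=5 idx=2 pred=T actual=N -> ctr[2]=1

Answer: 2 1 1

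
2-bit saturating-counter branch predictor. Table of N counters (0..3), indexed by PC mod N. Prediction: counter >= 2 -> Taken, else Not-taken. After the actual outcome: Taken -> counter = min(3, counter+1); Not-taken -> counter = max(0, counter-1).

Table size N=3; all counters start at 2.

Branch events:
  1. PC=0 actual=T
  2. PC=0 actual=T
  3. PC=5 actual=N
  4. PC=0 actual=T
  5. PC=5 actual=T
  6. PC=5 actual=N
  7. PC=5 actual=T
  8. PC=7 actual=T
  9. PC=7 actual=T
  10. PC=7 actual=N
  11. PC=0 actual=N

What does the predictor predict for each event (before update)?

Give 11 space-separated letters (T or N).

Answer: T T T T N T N T T T T

Derivation:
Ev 1: PC=0 idx=0 pred=T actual=T -> ctr[0]=3
Ev 2: PC=0 idx=0 pred=T actual=T -> ctr[0]=3
Ev 3: PC=5 idx=2 pred=T actual=N -> ctr[2]=1
Ev 4: PC=0 idx=0 pred=T actual=T -> ctr[0]=3
Ev 5: PC=5 idx=2 pred=N actual=T -> ctr[2]=2
Ev 6: PC=5 idx=2 pred=T actual=N -> ctr[2]=1
Ev 7: PC=5 idx=2 pred=N actual=T -> ctr[2]=2
Ev 8: PC=7 idx=1 pred=T actual=T -> ctr[1]=3
Ev 9: PC=7 idx=1 pred=T actual=T -> ctr[1]=3
Ev 10: PC=7 idx=1 pred=T actual=N -> ctr[1]=2
Ev 11: PC=0 idx=0 pred=T actual=N -> ctr[0]=2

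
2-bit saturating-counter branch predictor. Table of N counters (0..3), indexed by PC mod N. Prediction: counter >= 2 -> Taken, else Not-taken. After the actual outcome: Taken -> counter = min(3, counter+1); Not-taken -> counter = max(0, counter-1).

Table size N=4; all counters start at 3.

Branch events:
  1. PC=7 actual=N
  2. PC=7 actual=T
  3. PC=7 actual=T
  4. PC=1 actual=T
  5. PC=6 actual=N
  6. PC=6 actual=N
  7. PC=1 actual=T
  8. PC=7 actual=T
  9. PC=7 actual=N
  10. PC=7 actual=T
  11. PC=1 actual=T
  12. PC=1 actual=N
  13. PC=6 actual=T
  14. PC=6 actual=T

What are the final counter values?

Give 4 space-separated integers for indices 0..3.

Ev 1: PC=7 idx=3 pred=T actual=N -> ctr[3]=2
Ev 2: PC=7 idx=3 pred=T actual=T -> ctr[3]=3
Ev 3: PC=7 idx=3 pred=T actual=T -> ctr[3]=3
Ev 4: PC=1 idx=1 pred=T actual=T -> ctr[1]=3
Ev 5: PC=6 idx=2 pred=T actual=N -> ctr[2]=2
Ev 6: PC=6 idx=2 pred=T actual=N -> ctr[2]=1
Ev 7: PC=1 idx=1 pred=T actual=T -> ctr[1]=3
Ev 8: PC=7 idx=3 pred=T actual=T -> ctr[3]=3
Ev 9: PC=7 idx=3 pred=T actual=N -> ctr[3]=2
Ev 10: PC=7 idx=3 pred=T actual=T -> ctr[3]=3
Ev 11: PC=1 idx=1 pred=T actual=T -> ctr[1]=3
Ev 12: PC=1 idx=1 pred=T actual=N -> ctr[1]=2
Ev 13: PC=6 idx=2 pred=N actual=T -> ctr[2]=2
Ev 14: PC=6 idx=2 pred=T actual=T -> ctr[2]=3

Answer: 3 2 3 3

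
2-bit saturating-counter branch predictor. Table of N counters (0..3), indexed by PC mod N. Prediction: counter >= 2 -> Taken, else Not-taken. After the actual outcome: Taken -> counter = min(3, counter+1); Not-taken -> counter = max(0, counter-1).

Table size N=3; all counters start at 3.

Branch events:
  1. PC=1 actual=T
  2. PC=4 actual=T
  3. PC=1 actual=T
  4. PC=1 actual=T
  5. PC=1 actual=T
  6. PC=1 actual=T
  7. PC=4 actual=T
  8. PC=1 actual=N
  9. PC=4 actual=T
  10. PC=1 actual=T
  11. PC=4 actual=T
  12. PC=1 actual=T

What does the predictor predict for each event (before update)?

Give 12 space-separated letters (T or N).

Answer: T T T T T T T T T T T T

Derivation:
Ev 1: PC=1 idx=1 pred=T actual=T -> ctr[1]=3
Ev 2: PC=4 idx=1 pred=T actual=T -> ctr[1]=3
Ev 3: PC=1 idx=1 pred=T actual=T -> ctr[1]=3
Ev 4: PC=1 idx=1 pred=T actual=T -> ctr[1]=3
Ev 5: PC=1 idx=1 pred=T actual=T -> ctr[1]=3
Ev 6: PC=1 idx=1 pred=T actual=T -> ctr[1]=3
Ev 7: PC=4 idx=1 pred=T actual=T -> ctr[1]=3
Ev 8: PC=1 idx=1 pred=T actual=N -> ctr[1]=2
Ev 9: PC=4 idx=1 pred=T actual=T -> ctr[1]=3
Ev 10: PC=1 idx=1 pred=T actual=T -> ctr[1]=3
Ev 11: PC=4 idx=1 pred=T actual=T -> ctr[1]=3
Ev 12: PC=1 idx=1 pred=T actual=T -> ctr[1]=3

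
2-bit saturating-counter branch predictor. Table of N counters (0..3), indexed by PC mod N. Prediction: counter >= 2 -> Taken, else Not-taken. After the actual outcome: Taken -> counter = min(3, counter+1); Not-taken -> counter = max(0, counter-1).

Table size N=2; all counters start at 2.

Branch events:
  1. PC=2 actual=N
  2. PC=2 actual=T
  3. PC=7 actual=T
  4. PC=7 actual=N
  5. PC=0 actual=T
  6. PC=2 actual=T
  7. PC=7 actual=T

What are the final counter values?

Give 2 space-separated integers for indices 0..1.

Answer: 3 3

Derivation:
Ev 1: PC=2 idx=0 pred=T actual=N -> ctr[0]=1
Ev 2: PC=2 idx=0 pred=N actual=T -> ctr[0]=2
Ev 3: PC=7 idx=1 pred=T actual=T -> ctr[1]=3
Ev 4: PC=7 idx=1 pred=T actual=N -> ctr[1]=2
Ev 5: PC=0 idx=0 pred=T actual=T -> ctr[0]=3
Ev 6: PC=2 idx=0 pred=T actual=T -> ctr[0]=3
Ev 7: PC=7 idx=1 pred=T actual=T -> ctr[1]=3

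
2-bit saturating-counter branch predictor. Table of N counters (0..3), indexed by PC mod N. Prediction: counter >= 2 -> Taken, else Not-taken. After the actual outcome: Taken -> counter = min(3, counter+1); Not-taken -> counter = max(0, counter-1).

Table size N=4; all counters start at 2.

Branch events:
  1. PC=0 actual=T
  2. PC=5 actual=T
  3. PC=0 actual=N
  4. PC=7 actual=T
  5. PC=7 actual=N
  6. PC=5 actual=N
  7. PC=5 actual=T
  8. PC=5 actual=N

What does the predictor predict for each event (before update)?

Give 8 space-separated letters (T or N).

Answer: T T T T T T T T

Derivation:
Ev 1: PC=0 idx=0 pred=T actual=T -> ctr[0]=3
Ev 2: PC=5 idx=1 pred=T actual=T -> ctr[1]=3
Ev 3: PC=0 idx=0 pred=T actual=N -> ctr[0]=2
Ev 4: PC=7 idx=3 pred=T actual=T -> ctr[3]=3
Ev 5: PC=7 idx=3 pred=T actual=N -> ctr[3]=2
Ev 6: PC=5 idx=1 pred=T actual=N -> ctr[1]=2
Ev 7: PC=5 idx=1 pred=T actual=T -> ctr[1]=3
Ev 8: PC=5 idx=1 pred=T actual=N -> ctr[1]=2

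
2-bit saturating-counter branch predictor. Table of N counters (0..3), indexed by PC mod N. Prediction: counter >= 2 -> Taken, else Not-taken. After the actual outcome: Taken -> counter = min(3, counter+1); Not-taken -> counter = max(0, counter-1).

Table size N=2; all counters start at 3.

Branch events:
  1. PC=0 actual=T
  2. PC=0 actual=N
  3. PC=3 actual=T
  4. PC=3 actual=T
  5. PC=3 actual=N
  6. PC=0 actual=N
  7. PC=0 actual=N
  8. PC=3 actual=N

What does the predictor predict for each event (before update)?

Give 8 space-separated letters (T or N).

Answer: T T T T T T N T

Derivation:
Ev 1: PC=0 idx=0 pred=T actual=T -> ctr[0]=3
Ev 2: PC=0 idx=0 pred=T actual=N -> ctr[0]=2
Ev 3: PC=3 idx=1 pred=T actual=T -> ctr[1]=3
Ev 4: PC=3 idx=1 pred=T actual=T -> ctr[1]=3
Ev 5: PC=3 idx=1 pred=T actual=N -> ctr[1]=2
Ev 6: PC=0 idx=0 pred=T actual=N -> ctr[0]=1
Ev 7: PC=0 idx=0 pred=N actual=N -> ctr[0]=0
Ev 8: PC=3 idx=1 pred=T actual=N -> ctr[1]=1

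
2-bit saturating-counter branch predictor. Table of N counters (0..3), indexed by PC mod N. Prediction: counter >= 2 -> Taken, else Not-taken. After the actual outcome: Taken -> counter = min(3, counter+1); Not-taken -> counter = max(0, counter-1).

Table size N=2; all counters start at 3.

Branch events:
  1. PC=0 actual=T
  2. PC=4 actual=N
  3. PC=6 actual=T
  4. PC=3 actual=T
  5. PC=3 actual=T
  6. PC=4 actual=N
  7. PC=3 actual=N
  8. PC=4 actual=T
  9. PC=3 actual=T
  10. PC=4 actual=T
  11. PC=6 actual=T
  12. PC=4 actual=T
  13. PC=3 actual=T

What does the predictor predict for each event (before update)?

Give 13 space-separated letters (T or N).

Ev 1: PC=0 idx=0 pred=T actual=T -> ctr[0]=3
Ev 2: PC=4 idx=0 pred=T actual=N -> ctr[0]=2
Ev 3: PC=6 idx=0 pred=T actual=T -> ctr[0]=3
Ev 4: PC=3 idx=1 pred=T actual=T -> ctr[1]=3
Ev 5: PC=3 idx=1 pred=T actual=T -> ctr[1]=3
Ev 6: PC=4 idx=0 pred=T actual=N -> ctr[0]=2
Ev 7: PC=3 idx=1 pred=T actual=N -> ctr[1]=2
Ev 8: PC=4 idx=0 pred=T actual=T -> ctr[0]=3
Ev 9: PC=3 idx=1 pred=T actual=T -> ctr[1]=3
Ev 10: PC=4 idx=0 pred=T actual=T -> ctr[0]=3
Ev 11: PC=6 idx=0 pred=T actual=T -> ctr[0]=3
Ev 12: PC=4 idx=0 pred=T actual=T -> ctr[0]=3
Ev 13: PC=3 idx=1 pred=T actual=T -> ctr[1]=3

Answer: T T T T T T T T T T T T T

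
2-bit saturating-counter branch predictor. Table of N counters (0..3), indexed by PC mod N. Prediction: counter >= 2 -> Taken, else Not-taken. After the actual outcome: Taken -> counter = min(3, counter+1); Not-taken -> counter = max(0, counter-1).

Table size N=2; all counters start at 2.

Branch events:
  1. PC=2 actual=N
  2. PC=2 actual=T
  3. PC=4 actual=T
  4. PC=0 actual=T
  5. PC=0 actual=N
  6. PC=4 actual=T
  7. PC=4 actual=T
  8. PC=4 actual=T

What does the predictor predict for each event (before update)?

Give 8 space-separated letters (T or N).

Ev 1: PC=2 idx=0 pred=T actual=N -> ctr[0]=1
Ev 2: PC=2 idx=0 pred=N actual=T -> ctr[0]=2
Ev 3: PC=4 idx=0 pred=T actual=T -> ctr[0]=3
Ev 4: PC=0 idx=0 pred=T actual=T -> ctr[0]=3
Ev 5: PC=0 idx=0 pred=T actual=N -> ctr[0]=2
Ev 6: PC=4 idx=0 pred=T actual=T -> ctr[0]=3
Ev 7: PC=4 idx=0 pred=T actual=T -> ctr[0]=3
Ev 8: PC=4 idx=0 pred=T actual=T -> ctr[0]=3

Answer: T N T T T T T T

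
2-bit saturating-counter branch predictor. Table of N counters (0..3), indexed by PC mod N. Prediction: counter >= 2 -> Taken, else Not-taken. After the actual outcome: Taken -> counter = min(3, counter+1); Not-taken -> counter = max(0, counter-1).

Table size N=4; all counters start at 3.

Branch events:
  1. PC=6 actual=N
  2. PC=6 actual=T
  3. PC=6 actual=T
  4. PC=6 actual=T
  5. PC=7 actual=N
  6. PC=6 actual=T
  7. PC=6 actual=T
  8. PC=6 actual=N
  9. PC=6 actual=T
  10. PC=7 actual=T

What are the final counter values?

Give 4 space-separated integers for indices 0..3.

Ev 1: PC=6 idx=2 pred=T actual=N -> ctr[2]=2
Ev 2: PC=6 idx=2 pred=T actual=T -> ctr[2]=3
Ev 3: PC=6 idx=2 pred=T actual=T -> ctr[2]=3
Ev 4: PC=6 idx=2 pred=T actual=T -> ctr[2]=3
Ev 5: PC=7 idx=3 pred=T actual=N -> ctr[3]=2
Ev 6: PC=6 idx=2 pred=T actual=T -> ctr[2]=3
Ev 7: PC=6 idx=2 pred=T actual=T -> ctr[2]=3
Ev 8: PC=6 idx=2 pred=T actual=N -> ctr[2]=2
Ev 9: PC=6 idx=2 pred=T actual=T -> ctr[2]=3
Ev 10: PC=7 idx=3 pred=T actual=T -> ctr[3]=3

Answer: 3 3 3 3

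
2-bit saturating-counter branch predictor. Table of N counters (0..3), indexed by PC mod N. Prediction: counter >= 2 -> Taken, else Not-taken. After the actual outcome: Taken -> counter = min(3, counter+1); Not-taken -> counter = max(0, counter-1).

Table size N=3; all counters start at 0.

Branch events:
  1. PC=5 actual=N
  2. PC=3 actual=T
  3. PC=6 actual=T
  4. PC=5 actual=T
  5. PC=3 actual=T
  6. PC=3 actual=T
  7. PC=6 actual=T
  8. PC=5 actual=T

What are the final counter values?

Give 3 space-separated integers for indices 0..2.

Ev 1: PC=5 idx=2 pred=N actual=N -> ctr[2]=0
Ev 2: PC=3 idx=0 pred=N actual=T -> ctr[0]=1
Ev 3: PC=6 idx=0 pred=N actual=T -> ctr[0]=2
Ev 4: PC=5 idx=2 pred=N actual=T -> ctr[2]=1
Ev 5: PC=3 idx=0 pred=T actual=T -> ctr[0]=3
Ev 6: PC=3 idx=0 pred=T actual=T -> ctr[0]=3
Ev 7: PC=6 idx=0 pred=T actual=T -> ctr[0]=3
Ev 8: PC=5 idx=2 pred=N actual=T -> ctr[2]=2

Answer: 3 0 2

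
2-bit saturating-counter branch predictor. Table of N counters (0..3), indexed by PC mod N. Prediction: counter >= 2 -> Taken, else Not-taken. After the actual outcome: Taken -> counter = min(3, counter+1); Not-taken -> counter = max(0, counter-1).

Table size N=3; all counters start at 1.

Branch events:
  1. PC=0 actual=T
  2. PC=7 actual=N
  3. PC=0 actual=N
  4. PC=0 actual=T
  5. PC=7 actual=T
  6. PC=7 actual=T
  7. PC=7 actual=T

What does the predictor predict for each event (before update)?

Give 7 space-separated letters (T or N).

Answer: N N T N N N T

Derivation:
Ev 1: PC=0 idx=0 pred=N actual=T -> ctr[0]=2
Ev 2: PC=7 idx=1 pred=N actual=N -> ctr[1]=0
Ev 3: PC=0 idx=0 pred=T actual=N -> ctr[0]=1
Ev 4: PC=0 idx=0 pred=N actual=T -> ctr[0]=2
Ev 5: PC=7 idx=1 pred=N actual=T -> ctr[1]=1
Ev 6: PC=7 idx=1 pred=N actual=T -> ctr[1]=2
Ev 7: PC=7 idx=1 pred=T actual=T -> ctr[1]=3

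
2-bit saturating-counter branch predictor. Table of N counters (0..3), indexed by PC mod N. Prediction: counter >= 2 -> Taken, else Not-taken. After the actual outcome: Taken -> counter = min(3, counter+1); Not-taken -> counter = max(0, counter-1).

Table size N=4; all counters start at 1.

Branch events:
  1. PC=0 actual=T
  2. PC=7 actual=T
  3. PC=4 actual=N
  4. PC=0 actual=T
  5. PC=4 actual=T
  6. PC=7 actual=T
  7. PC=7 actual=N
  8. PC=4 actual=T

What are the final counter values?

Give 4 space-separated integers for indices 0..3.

Answer: 3 1 1 2

Derivation:
Ev 1: PC=0 idx=0 pred=N actual=T -> ctr[0]=2
Ev 2: PC=7 idx=3 pred=N actual=T -> ctr[3]=2
Ev 3: PC=4 idx=0 pred=T actual=N -> ctr[0]=1
Ev 4: PC=0 idx=0 pred=N actual=T -> ctr[0]=2
Ev 5: PC=4 idx=0 pred=T actual=T -> ctr[0]=3
Ev 6: PC=7 idx=3 pred=T actual=T -> ctr[3]=3
Ev 7: PC=7 idx=3 pred=T actual=N -> ctr[3]=2
Ev 8: PC=4 idx=0 pred=T actual=T -> ctr[0]=3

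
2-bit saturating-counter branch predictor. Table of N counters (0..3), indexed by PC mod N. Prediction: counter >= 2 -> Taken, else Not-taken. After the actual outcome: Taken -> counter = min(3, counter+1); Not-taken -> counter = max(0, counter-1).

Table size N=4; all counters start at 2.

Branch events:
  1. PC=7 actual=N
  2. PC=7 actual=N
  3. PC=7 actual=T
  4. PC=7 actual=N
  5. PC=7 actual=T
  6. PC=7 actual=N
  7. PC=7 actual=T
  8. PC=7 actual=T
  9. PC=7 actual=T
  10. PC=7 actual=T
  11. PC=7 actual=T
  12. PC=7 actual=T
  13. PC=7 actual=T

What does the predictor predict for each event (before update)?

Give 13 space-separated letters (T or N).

Ev 1: PC=7 idx=3 pred=T actual=N -> ctr[3]=1
Ev 2: PC=7 idx=3 pred=N actual=N -> ctr[3]=0
Ev 3: PC=7 idx=3 pred=N actual=T -> ctr[3]=1
Ev 4: PC=7 idx=3 pred=N actual=N -> ctr[3]=0
Ev 5: PC=7 idx=3 pred=N actual=T -> ctr[3]=1
Ev 6: PC=7 idx=3 pred=N actual=N -> ctr[3]=0
Ev 7: PC=7 idx=3 pred=N actual=T -> ctr[3]=1
Ev 8: PC=7 idx=3 pred=N actual=T -> ctr[3]=2
Ev 9: PC=7 idx=3 pred=T actual=T -> ctr[3]=3
Ev 10: PC=7 idx=3 pred=T actual=T -> ctr[3]=3
Ev 11: PC=7 idx=3 pred=T actual=T -> ctr[3]=3
Ev 12: PC=7 idx=3 pred=T actual=T -> ctr[3]=3
Ev 13: PC=7 idx=3 pred=T actual=T -> ctr[3]=3

Answer: T N N N N N N N T T T T T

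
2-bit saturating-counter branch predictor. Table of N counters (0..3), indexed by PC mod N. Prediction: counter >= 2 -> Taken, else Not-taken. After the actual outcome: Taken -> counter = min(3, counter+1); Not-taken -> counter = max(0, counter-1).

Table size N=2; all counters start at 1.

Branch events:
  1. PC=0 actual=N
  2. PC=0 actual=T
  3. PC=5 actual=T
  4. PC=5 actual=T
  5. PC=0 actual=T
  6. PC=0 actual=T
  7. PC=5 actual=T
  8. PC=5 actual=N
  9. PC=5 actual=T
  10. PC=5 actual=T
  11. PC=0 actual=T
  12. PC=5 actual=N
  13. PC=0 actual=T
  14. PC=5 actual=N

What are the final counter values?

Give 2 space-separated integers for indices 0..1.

Ev 1: PC=0 idx=0 pred=N actual=N -> ctr[0]=0
Ev 2: PC=0 idx=0 pred=N actual=T -> ctr[0]=1
Ev 3: PC=5 idx=1 pred=N actual=T -> ctr[1]=2
Ev 4: PC=5 idx=1 pred=T actual=T -> ctr[1]=3
Ev 5: PC=0 idx=0 pred=N actual=T -> ctr[0]=2
Ev 6: PC=0 idx=0 pred=T actual=T -> ctr[0]=3
Ev 7: PC=5 idx=1 pred=T actual=T -> ctr[1]=3
Ev 8: PC=5 idx=1 pred=T actual=N -> ctr[1]=2
Ev 9: PC=5 idx=1 pred=T actual=T -> ctr[1]=3
Ev 10: PC=5 idx=1 pred=T actual=T -> ctr[1]=3
Ev 11: PC=0 idx=0 pred=T actual=T -> ctr[0]=3
Ev 12: PC=5 idx=1 pred=T actual=N -> ctr[1]=2
Ev 13: PC=0 idx=0 pred=T actual=T -> ctr[0]=3
Ev 14: PC=5 idx=1 pred=T actual=N -> ctr[1]=1

Answer: 3 1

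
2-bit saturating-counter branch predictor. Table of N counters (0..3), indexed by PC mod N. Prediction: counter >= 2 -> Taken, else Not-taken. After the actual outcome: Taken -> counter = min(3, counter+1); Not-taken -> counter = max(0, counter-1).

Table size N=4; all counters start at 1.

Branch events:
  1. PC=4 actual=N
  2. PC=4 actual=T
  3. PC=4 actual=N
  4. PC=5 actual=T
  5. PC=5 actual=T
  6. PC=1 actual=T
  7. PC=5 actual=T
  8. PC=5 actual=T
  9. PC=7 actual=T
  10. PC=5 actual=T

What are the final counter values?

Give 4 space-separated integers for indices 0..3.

Ev 1: PC=4 idx=0 pred=N actual=N -> ctr[0]=0
Ev 2: PC=4 idx=0 pred=N actual=T -> ctr[0]=1
Ev 3: PC=4 idx=0 pred=N actual=N -> ctr[0]=0
Ev 4: PC=5 idx=1 pred=N actual=T -> ctr[1]=2
Ev 5: PC=5 idx=1 pred=T actual=T -> ctr[1]=3
Ev 6: PC=1 idx=1 pred=T actual=T -> ctr[1]=3
Ev 7: PC=5 idx=1 pred=T actual=T -> ctr[1]=3
Ev 8: PC=5 idx=1 pred=T actual=T -> ctr[1]=3
Ev 9: PC=7 idx=3 pred=N actual=T -> ctr[3]=2
Ev 10: PC=5 idx=1 pred=T actual=T -> ctr[1]=3

Answer: 0 3 1 2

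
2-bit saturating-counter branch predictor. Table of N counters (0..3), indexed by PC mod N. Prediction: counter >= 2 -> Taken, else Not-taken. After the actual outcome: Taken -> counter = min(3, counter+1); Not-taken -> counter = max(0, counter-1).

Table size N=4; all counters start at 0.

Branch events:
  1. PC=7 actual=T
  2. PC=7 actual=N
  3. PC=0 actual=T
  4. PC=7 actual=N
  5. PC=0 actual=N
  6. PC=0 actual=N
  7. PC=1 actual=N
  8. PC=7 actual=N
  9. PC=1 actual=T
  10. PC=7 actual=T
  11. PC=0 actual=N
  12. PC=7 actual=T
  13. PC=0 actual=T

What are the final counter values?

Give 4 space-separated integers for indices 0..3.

Answer: 1 1 0 2

Derivation:
Ev 1: PC=7 idx=3 pred=N actual=T -> ctr[3]=1
Ev 2: PC=7 idx=3 pred=N actual=N -> ctr[3]=0
Ev 3: PC=0 idx=0 pred=N actual=T -> ctr[0]=1
Ev 4: PC=7 idx=3 pred=N actual=N -> ctr[3]=0
Ev 5: PC=0 idx=0 pred=N actual=N -> ctr[0]=0
Ev 6: PC=0 idx=0 pred=N actual=N -> ctr[0]=0
Ev 7: PC=1 idx=1 pred=N actual=N -> ctr[1]=0
Ev 8: PC=7 idx=3 pred=N actual=N -> ctr[3]=0
Ev 9: PC=1 idx=1 pred=N actual=T -> ctr[1]=1
Ev 10: PC=7 idx=3 pred=N actual=T -> ctr[3]=1
Ev 11: PC=0 idx=0 pred=N actual=N -> ctr[0]=0
Ev 12: PC=7 idx=3 pred=N actual=T -> ctr[3]=2
Ev 13: PC=0 idx=0 pred=N actual=T -> ctr[0]=1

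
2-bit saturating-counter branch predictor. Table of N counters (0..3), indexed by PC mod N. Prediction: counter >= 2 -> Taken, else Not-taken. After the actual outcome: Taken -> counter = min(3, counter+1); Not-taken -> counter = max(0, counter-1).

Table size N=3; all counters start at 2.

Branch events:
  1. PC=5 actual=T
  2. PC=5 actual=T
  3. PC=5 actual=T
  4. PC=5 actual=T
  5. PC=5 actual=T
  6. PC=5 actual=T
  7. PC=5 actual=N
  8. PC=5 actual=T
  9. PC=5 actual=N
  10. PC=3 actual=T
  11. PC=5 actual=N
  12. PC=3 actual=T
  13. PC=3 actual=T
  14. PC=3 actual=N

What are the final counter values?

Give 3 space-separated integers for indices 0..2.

Answer: 2 2 1

Derivation:
Ev 1: PC=5 idx=2 pred=T actual=T -> ctr[2]=3
Ev 2: PC=5 idx=2 pred=T actual=T -> ctr[2]=3
Ev 3: PC=5 idx=2 pred=T actual=T -> ctr[2]=3
Ev 4: PC=5 idx=2 pred=T actual=T -> ctr[2]=3
Ev 5: PC=5 idx=2 pred=T actual=T -> ctr[2]=3
Ev 6: PC=5 idx=2 pred=T actual=T -> ctr[2]=3
Ev 7: PC=5 idx=2 pred=T actual=N -> ctr[2]=2
Ev 8: PC=5 idx=2 pred=T actual=T -> ctr[2]=3
Ev 9: PC=5 idx=2 pred=T actual=N -> ctr[2]=2
Ev 10: PC=3 idx=0 pred=T actual=T -> ctr[0]=3
Ev 11: PC=5 idx=2 pred=T actual=N -> ctr[2]=1
Ev 12: PC=3 idx=0 pred=T actual=T -> ctr[0]=3
Ev 13: PC=3 idx=0 pred=T actual=T -> ctr[0]=3
Ev 14: PC=3 idx=0 pred=T actual=N -> ctr[0]=2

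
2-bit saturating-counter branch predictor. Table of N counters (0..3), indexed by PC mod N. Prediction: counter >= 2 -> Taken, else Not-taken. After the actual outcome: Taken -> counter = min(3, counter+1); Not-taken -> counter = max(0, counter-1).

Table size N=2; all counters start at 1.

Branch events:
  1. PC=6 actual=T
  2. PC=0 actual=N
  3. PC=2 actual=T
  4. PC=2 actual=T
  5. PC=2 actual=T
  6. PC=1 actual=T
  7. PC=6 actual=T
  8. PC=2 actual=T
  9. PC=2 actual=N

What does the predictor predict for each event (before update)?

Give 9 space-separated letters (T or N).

Ev 1: PC=6 idx=0 pred=N actual=T -> ctr[0]=2
Ev 2: PC=0 idx=0 pred=T actual=N -> ctr[0]=1
Ev 3: PC=2 idx=0 pred=N actual=T -> ctr[0]=2
Ev 4: PC=2 idx=0 pred=T actual=T -> ctr[0]=3
Ev 5: PC=2 idx=0 pred=T actual=T -> ctr[0]=3
Ev 6: PC=1 idx=1 pred=N actual=T -> ctr[1]=2
Ev 7: PC=6 idx=0 pred=T actual=T -> ctr[0]=3
Ev 8: PC=2 idx=0 pred=T actual=T -> ctr[0]=3
Ev 9: PC=2 idx=0 pred=T actual=N -> ctr[0]=2

Answer: N T N T T N T T T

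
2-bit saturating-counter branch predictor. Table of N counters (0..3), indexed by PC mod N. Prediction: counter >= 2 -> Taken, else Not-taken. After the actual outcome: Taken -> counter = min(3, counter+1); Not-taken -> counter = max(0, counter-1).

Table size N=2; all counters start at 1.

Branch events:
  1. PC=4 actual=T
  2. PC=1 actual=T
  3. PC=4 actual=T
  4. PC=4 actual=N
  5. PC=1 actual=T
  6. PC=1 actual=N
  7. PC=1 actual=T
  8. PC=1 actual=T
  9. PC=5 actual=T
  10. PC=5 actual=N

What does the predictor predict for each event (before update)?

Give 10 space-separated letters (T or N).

Answer: N N T T T T T T T T

Derivation:
Ev 1: PC=4 idx=0 pred=N actual=T -> ctr[0]=2
Ev 2: PC=1 idx=1 pred=N actual=T -> ctr[1]=2
Ev 3: PC=4 idx=0 pred=T actual=T -> ctr[0]=3
Ev 4: PC=4 idx=0 pred=T actual=N -> ctr[0]=2
Ev 5: PC=1 idx=1 pred=T actual=T -> ctr[1]=3
Ev 6: PC=1 idx=1 pred=T actual=N -> ctr[1]=2
Ev 7: PC=1 idx=1 pred=T actual=T -> ctr[1]=3
Ev 8: PC=1 idx=1 pred=T actual=T -> ctr[1]=3
Ev 9: PC=5 idx=1 pred=T actual=T -> ctr[1]=3
Ev 10: PC=5 idx=1 pred=T actual=N -> ctr[1]=2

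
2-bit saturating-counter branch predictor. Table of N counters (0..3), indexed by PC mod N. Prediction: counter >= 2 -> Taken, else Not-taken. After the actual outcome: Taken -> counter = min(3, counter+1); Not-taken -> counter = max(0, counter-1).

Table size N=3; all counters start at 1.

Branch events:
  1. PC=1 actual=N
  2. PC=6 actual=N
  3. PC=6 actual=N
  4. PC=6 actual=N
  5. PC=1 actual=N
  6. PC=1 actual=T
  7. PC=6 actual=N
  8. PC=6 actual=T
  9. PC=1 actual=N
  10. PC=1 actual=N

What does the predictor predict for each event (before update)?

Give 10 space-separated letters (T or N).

Ev 1: PC=1 idx=1 pred=N actual=N -> ctr[1]=0
Ev 2: PC=6 idx=0 pred=N actual=N -> ctr[0]=0
Ev 3: PC=6 idx=0 pred=N actual=N -> ctr[0]=0
Ev 4: PC=6 idx=0 pred=N actual=N -> ctr[0]=0
Ev 5: PC=1 idx=1 pred=N actual=N -> ctr[1]=0
Ev 6: PC=1 idx=1 pred=N actual=T -> ctr[1]=1
Ev 7: PC=6 idx=0 pred=N actual=N -> ctr[0]=0
Ev 8: PC=6 idx=0 pred=N actual=T -> ctr[0]=1
Ev 9: PC=1 idx=1 pred=N actual=N -> ctr[1]=0
Ev 10: PC=1 idx=1 pred=N actual=N -> ctr[1]=0

Answer: N N N N N N N N N N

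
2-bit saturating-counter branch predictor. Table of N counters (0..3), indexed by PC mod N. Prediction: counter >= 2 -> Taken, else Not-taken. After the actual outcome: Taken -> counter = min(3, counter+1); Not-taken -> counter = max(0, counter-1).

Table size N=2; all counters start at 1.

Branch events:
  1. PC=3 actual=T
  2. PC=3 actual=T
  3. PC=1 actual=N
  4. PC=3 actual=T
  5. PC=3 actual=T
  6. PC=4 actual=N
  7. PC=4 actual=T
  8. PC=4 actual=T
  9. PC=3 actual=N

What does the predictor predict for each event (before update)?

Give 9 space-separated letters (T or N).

Answer: N T T T T N N N T

Derivation:
Ev 1: PC=3 idx=1 pred=N actual=T -> ctr[1]=2
Ev 2: PC=3 idx=1 pred=T actual=T -> ctr[1]=3
Ev 3: PC=1 idx=1 pred=T actual=N -> ctr[1]=2
Ev 4: PC=3 idx=1 pred=T actual=T -> ctr[1]=3
Ev 5: PC=3 idx=1 pred=T actual=T -> ctr[1]=3
Ev 6: PC=4 idx=0 pred=N actual=N -> ctr[0]=0
Ev 7: PC=4 idx=0 pred=N actual=T -> ctr[0]=1
Ev 8: PC=4 idx=0 pred=N actual=T -> ctr[0]=2
Ev 9: PC=3 idx=1 pred=T actual=N -> ctr[1]=2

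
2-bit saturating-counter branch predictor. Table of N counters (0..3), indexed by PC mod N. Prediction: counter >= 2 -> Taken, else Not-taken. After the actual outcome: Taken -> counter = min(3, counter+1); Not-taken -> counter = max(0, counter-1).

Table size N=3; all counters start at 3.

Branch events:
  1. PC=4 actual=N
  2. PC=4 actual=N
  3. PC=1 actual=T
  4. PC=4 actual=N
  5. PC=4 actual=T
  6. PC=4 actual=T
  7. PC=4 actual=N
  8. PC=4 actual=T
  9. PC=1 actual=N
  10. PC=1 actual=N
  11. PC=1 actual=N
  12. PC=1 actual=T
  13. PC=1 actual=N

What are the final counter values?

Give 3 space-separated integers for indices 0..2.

Answer: 3 0 3

Derivation:
Ev 1: PC=4 idx=1 pred=T actual=N -> ctr[1]=2
Ev 2: PC=4 idx=1 pred=T actual=N -> ctr[1]=1
Ev 3: PC=1 idx=1 pred=N actual=T -> ctr[1]=2
Ev 4: PC=4 idx=1 pred=T actual=N -> ctr[1]=1
Ev 5: PC=4 idx=1 pred=N actual=T -> ctr[1]=2
Ev 6: PC=4 idx=1 pred=T actual=T -> ctr[1]=3
Ev 7: PC=4 idx=1 pred=T actual=N -> ctr[1]=2
Ev 8: PC=4 idx=1 pred=T actual=T -> ctr[1]=3
Ev 9: PC=1 idx=1 pred=T actual=N -> ctr[1]=2
Ev 10: PC=1 idx=1 pred=T actual=N -> ctr[1]=1
Ev 11: PC=1 idx=1 pred=N actual=N -> ctr[1]=0
Ev 12: PC=1 idx=1 pred=N actual=T -> ctr[1]=1
Ev 13: PC=1 idx=1 pred=N actual=N -> ctr[1]=0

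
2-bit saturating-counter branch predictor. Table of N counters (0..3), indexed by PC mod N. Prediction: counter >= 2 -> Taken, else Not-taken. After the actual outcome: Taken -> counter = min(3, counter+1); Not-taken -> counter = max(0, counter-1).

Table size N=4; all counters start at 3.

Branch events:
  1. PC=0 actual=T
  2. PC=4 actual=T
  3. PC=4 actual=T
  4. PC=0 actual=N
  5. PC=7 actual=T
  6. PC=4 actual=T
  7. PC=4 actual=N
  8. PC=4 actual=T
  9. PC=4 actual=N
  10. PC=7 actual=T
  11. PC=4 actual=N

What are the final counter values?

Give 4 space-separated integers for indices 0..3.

Ev 1: PC=0 idx=0 pred=T actual=T -> ctr[0]=3
Ev 2: PC=4 idx=0 pred=T actual=T -> ctr[0]=3
Ev 3: PC=4 idx=0 pred=T actual=T -> ctr[0]=3
Ev 4: PC=0 idx=0 pred=T actual=N -> ctr[0]=2
Ev 5: PC=7 idx=3 pred=T actual=T -> ctr[3]=3
Ev 6: PC=4 idx=0 pred=T actual=T -> ctr[0]=3
Ev 7: PC=4 idx=0 pred=T actual=N -> ctr[0]=2
Ev 8: PC=4 idx=0 pred=T actual=T -> ctr[0]=3
Ev 9: PC=4 idx=0 pred=T actual=N -> ctr[0]=2
Ev 10: PC=7 idx=3 pred=T actual=T -> ctr[3]=3
Ev 11: PC=4 idx=0 pred=T actual=N -> ctr[0]=1

Answer: 1 3 3 3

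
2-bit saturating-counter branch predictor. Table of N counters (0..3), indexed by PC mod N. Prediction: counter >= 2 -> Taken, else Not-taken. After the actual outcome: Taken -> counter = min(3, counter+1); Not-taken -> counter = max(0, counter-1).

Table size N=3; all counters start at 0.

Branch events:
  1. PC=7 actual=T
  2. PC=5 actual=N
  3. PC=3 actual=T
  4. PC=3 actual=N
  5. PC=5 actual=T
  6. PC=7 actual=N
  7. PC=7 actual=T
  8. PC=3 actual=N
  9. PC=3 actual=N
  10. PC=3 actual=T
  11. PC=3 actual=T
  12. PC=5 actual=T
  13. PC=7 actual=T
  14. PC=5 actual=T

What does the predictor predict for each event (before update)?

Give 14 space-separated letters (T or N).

Answer: N N N N N N N N N N N N N T

Derivation:
Ev 1: PC=7 idx=1 pred=N actual=T -> ctr[1]=1
Ev 2: PC=5 idx=2 pred=N actual=N -> ctr[2]=0
Ev 3: PC=3 idx=0 pred=N actual=T -> ctr[0]=1
Ev 4: PC=3 idx=0 pred=N actual=N -> ctr[0]=0
Ev 5: PC=5 idx=2 pred=N actual=T -> ctr[2]=1
Ev 6: PC=7 idx=1 pred=N actual=N -> ctr[1]=0
Ev 7: PC=7 idx=1 pred=N actual=T -> ctr[1]=1
Ev 8: PC=3 idx=0 pred=N actual=N -> ctr[0]=0
Ev 9: PC=3 idx=0 pred=N actual=N -> ctr[0]=0
Ev 10: PC=3 idx=0 pred=N actual=T -> ctr[0]=1
Ev 11: PC=3 idx=0 pred=N actual=T -> ctr[0]=2
Ev 12: PC=5 idx=2 pred=N actual=T -> ctr[2]=2
Ev 13: PC=7 idx=1 pred=N actual=T -> ctr[1]=2
Ev 14: PC=5 idx=2 pred=T actual=T -> ctr[2]=3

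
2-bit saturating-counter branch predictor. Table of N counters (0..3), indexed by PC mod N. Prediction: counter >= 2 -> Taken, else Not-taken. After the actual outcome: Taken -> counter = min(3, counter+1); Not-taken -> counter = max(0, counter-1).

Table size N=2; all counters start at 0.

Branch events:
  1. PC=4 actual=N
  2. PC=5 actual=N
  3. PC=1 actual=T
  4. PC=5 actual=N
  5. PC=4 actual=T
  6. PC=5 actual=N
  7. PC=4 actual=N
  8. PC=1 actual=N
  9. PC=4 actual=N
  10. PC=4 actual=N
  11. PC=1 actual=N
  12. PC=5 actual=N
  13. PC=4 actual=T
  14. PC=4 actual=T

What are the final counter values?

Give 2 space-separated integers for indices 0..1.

Ev 1: PC=4 idx=0 pred=N actual=N -> ctr[0]=0
Ev 2: PC=5 idx=1 pred=N actual=N -> ctr[1]=0
Ev 3: PC=1 idx=1 pred=N actual=T -> ctr[1]=1
Ev 4: PC=5 idx=1 pred=N actual=N -> ctr[1]=0
Ev 5: PC=4 idx=0 pred=N actual=T -> ctr[0]=1
Ev 6: PC=5 idx=1 pred=N actual=N -> ctr[1]=0
Ev 7: PC=4 idx=0 pred=N actual=N -> ctr[0]=0
Ev 8: PC=1 idx=1 pred=N actual=N -> ctr[1]=0
Ev 9: PC=4 idx=0 pred=N actual=N -> ctr[0]=0
Ev 10: PC=4 idx=0 pred=N actual=N -> ctr[0]=0
Ev 11: PC=1 idx=1 pred=N actual=N -> ctr[1]=0
Ev 12: PC=5 idx=1 pred=N actual=N -> ctr[1]=0
Ev 13: PC=4 idx=0 pred=N actual=T -> ctr[0]=1
Ev 14: PC=4 idx=0 pred=N actual=T -> ctr[0]=2

Answer: 2 0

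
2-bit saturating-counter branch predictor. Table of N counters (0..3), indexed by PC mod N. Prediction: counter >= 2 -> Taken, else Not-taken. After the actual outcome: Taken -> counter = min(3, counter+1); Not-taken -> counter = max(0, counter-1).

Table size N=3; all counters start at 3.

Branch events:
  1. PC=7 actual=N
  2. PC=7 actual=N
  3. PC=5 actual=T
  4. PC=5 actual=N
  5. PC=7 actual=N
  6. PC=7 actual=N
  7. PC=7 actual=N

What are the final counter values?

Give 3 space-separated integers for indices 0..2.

Answer: 3 0 2

Derivation:
Ev 1: PC=7 idx=1 pred=T actual=N -> ctr[1]=2
Ev 2: PC=7 idx=1 pred=T actual=N -> ctr[1]=1
Ev 3: PC=5 idx=2 pred=T actual=T -> ctr[2]=3
Ev 4: PC=5 idx=2 pred=T actual=N -> ctr[2]=2
Ev 5: PC=7 idx=1 pred=N actual=N -> ctr[1]=0
Ev 6: PC=7 idx=1 pred=N actual=N -> ctr[1]=0
Ev 7: PC=7 idx=1 pred=N actual=N -> ctr[1]=0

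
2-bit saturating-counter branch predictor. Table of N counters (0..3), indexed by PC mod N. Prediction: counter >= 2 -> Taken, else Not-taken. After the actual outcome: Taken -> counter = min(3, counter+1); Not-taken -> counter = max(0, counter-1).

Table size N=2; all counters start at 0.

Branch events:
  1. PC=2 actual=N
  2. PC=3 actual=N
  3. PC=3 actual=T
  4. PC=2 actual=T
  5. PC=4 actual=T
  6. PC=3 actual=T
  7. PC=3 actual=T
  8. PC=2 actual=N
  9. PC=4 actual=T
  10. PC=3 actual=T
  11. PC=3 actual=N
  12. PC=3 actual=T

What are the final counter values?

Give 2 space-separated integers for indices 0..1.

Ev 1: PC=2 idx=0 pred=N actual=N -> ctr[0]=0
Ev 2: PC=3 idx=1 pred=N actual=N -> ctr[1]=0
Ev 3: PC=3 idx=1 pred=N actual=T -> ctr[1]=1
Ev 4: PC=2 idx=0 pred=N actual=T -> ctr[0]=1
Ev 5: PC=4 idx=0 pred=N actual=T -> ctr[0]=2
Ev 6: PC=3 idx=1 pred=N actual=T -> ctr[1]=2
Ev 7: PC=3 idx=1 pred=T actual=T -> ctr[1]=3
Ev 8: PC=2 idx=0 pred=T actual=N -> ctr[0]=1
Ev 9: PC=4 idx=0 pred=N actual=T -> ctr[0]=2
Ev 10: PC=3 idx=1 pred=T actual=T -> ctr[1]=3
Ev 11: PC=3 idx=1 pred=T actual=N -> ctr[1]=2
Ev 12: PC=3 idx=1 pred=T actual=T -> ctr[1]=3

Answer: 2 3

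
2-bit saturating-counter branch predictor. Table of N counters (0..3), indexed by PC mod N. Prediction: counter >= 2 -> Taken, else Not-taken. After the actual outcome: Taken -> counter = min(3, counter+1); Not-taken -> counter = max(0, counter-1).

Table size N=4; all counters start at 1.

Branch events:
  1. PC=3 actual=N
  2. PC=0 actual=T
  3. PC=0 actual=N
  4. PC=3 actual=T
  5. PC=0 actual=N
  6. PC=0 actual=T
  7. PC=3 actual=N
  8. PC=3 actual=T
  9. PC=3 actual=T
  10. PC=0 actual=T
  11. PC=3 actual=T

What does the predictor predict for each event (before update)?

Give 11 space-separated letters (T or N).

Answer: N N T N N N N N N N T

Derivation:
Ev 1: PC=3 idx=3 pred=N actual=N -> ctr[3]=0
Ev 2: PC=0 idx=0 pred=N actual=T -> ctr[0]=2
Ev 3: PC=0 idx=0 pred=T actual=N -> ctr[0]=1
Ev 4: PC=3 idx=3 pred=N actual=T -> ctr[3]=1
Ev 5: PC=0 idx=0 pred=N actual=N -> ctr[0]=0
Ev 6: PC=0 idx=0 pred=N actual=T -> ctr[0]=1
Ev 7: PC=3 idx=3 pred=N actual=N -> ctr[3]=0
Ev 8: PC=3 idx=3 pred=N actual=T -> ctr[3]=1
Ev 9: PC=3 idx=3 pred=N actual=T -> ctr[3]=2
Ev 10: PC=0 idx=0 pred=N actual=T -> ctr[0]=2
Ev 11: PC=3 idx=3 pred=T actual=T -> ctr[3]=3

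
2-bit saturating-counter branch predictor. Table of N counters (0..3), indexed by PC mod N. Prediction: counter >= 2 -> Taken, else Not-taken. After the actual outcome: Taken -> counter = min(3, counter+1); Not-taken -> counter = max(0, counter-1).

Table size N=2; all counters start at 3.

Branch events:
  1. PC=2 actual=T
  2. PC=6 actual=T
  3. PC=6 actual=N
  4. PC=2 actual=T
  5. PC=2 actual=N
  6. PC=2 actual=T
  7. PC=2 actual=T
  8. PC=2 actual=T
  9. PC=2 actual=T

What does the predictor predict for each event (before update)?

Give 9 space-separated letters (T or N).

Answer: T T T T T T T T T

Derivation:
Ev 1: PC=2 idx=0 pred=T actual=T -> ctr[0]=3
Ev 2: PC=6 idx=0 pred=T actual=T -> ctr[0]=3
Ev 3: PC=6 idx=0 pred=T actual=N -> ctr[0]=2
Ev 4: PC=2 idx=0 pred=T actual=T -> ctr[0]=3
Ev 5: PC=2 idx=0 pred=T actual=N -> ctr[0]=2
Ev 6: PC=2 idx=0 pred=T actual=T -> ctr[0]=3
Ev 7: PC=2 idx=0 pred=T actual=T -> ctr[0]=3
Ev 8: PC=2 idx=0 pred=T actual=T -> ctr[0]=3
Ev 9: PC=2 idx=0 pred=T actual=T -> ctr[0]=3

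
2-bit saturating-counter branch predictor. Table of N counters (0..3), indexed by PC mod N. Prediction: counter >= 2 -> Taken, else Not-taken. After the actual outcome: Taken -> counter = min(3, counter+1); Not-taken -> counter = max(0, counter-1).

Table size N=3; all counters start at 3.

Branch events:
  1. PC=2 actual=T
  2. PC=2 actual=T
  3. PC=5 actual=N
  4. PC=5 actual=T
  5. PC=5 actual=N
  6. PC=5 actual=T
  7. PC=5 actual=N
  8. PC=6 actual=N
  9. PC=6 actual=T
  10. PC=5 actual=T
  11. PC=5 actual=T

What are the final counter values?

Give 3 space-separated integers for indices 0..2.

Ev 1: PC=2 idx=2 pred=T actual=T -> ctr[2]=3
Ev 2: PC=2 idx=2 pred=T actual=T -> ctr[2]=3
Ev 3: PC=5 idx=2 pred=T actual=N -> ctr[2]=2
Ev 4: PC=5 idx=2 pred=T actual=T -> ctr[2]=3
Ev 5: PC=5 idx=2 pred=T actual=N -> ctr[2]=2
Ev 6: PC=5 idx=2 pred=T actual=T -> ctr[2]=3
Ev 7: PC=5 idx=2 pred=T actual=N -> ctr[2]=2
Ev 8: PC=6 idx=0 pred=T actual=N -> ctr[0]=2
Ev 9: PC=6 idx=0 pred=T actual=T -> ctr[0]=3
Ev 10: PC=5 idx=2 pred=T actual=T -> ctr[2]=3
Ev 11: PC=5 idx=2 pred=T actual=T -> ctr[2]=3

Answer: 3 3 3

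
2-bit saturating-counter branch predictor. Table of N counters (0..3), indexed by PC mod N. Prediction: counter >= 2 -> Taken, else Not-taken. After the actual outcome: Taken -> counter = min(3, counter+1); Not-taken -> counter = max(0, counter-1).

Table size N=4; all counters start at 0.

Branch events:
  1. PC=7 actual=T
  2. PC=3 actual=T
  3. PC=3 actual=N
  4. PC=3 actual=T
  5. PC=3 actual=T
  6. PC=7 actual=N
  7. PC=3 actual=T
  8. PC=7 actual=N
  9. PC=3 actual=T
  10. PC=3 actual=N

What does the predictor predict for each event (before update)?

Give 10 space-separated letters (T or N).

Answer: N N T N T T T T T T

Derivation:
Ev 1: PC=7 idx=3 pred=N actual=T -> ctr[3]=1
Ev 2: PC=3 idx=3 pred=N actual=T -> ctr[3]=2
Ev 3: PC=3 idx=3 pred=T actual=N -> ctr[3]=1
Ev 4: PC=3 idx=3 pred=N actual=T -> ctr[3]=2
Ev 5: PC=3 idx=3 pred=T actual=T -> ctr[3]=3
Ev 6: PC=7 idx=3 pred=T actual=N -> ctr[3]=2
Ev 7: PC=3 idx=3 pred=T actual=T -> ctr[3]=3
Ev 8: PC=7 idx=3 pred=T actual=N -> ctr[3]=2
Ev 9: PC=3 idx=3 pred=T actual=T -> ctr[3]=3
Ev 10: PC=3 idx=3 pred=T actual=N -> ctr[3]=2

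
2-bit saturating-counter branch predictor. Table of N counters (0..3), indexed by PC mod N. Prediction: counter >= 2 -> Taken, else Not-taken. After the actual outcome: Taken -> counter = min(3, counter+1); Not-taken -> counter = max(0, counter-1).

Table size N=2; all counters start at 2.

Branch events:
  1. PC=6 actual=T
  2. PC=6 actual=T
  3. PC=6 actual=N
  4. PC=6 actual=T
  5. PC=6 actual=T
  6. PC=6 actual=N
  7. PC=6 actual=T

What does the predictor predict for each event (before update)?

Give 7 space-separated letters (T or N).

Answer: T T T T T T T

Derivation:
Ev 1: PC=6 idx=0 pred=T actual=T -> ctr[0]=3
Ev 2: PC=6 idx=0 pred=T actual=T -> ctr[0]=3
Ev 3: PC=6 idx=0 pred=T actual=N -> ctr[0]=2
Ev 4: PC=6 idx=0 pred=T actual=T -> ctr[0]=3
Ev 5: PC=6 idx=0 pred=T actual=T -> ctr[0]=3
Ev 6: PC=6 idx=0 pred=T actual=N -> ctr[0]=2
Ev 7: PC=6 idx=0 pred=T actual=T -> ctr[0]=3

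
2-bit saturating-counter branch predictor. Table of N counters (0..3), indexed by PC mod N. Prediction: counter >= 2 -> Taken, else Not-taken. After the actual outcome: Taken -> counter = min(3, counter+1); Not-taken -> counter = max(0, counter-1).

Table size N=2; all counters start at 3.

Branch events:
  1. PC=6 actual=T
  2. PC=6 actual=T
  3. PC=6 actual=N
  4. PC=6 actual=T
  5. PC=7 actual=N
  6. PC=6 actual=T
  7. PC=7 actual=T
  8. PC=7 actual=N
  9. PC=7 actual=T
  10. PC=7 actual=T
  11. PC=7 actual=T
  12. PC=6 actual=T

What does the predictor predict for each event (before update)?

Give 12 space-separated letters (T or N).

Ev 1: PC=6 idx=0 pred=T actual=T -> ctr[0]=3
Ev 2: PC=6 idx=0 pred=T actual=T -> ctr[0]=3
Ev 3: PC=6 idx=0 pred=T actual=N -> ctr[0]=2
Ev 4: PC=6 idx=0 pred=T actual=T -> ctr[0]=3
Ev 5: PC=7 idx=1 pred=T actual=N -> ctr[1]=2
Ev 6: PC=6 idx=0 pred=T actual=T -> ctr[0]=3
Ev 7: PC=7 idx=1 pred=T actual=T -> ctr[1]=3
Ev 8: PC=7 idx=1 pred=T actual=N -> ctr[1]=2
Ev 9: PC=7 idx=1 pred=T actual=T -> ctr[1]=3
Ev 10: PC=7 idx=1 pred=T actual=T -> ctr[1]=3
Ev 11: PC=7 idx=1 pred=T actual=T -> ctr[1]=3
Ev 12: PC=6 idx=0 pred=T actual=T -> ctr[0]=3

Answer: T T T T T T T T T T T T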